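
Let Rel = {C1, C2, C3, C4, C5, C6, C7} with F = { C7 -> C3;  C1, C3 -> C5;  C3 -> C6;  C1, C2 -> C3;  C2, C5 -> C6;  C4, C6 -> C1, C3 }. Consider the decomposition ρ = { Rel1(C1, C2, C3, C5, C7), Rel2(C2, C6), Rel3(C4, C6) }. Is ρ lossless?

No

Chase test. Columns are C1, C2, C3, C4, C5, C6, C7; row i has aⱼ where attribute j ∈ Reli, else bᵢⱼ.
Initial tableau (one row per fragment):
  row 1: a1 a2 a3 b14 a5 b16 a7
  row 2: b21 a2 b23 b24 b25 a6 b27
  row 3: b31 b32 b33 a4 b35 a6 b37
No row becomes fully distinguished — the join is lossy.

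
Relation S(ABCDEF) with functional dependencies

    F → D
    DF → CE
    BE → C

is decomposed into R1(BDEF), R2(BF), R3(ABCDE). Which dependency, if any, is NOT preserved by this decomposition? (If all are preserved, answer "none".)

DF → CE

Check DF → CE: no single fragment contains all of {CDEF}, and the restricted closure of {DF} across the fragments never reaches {CE}.
F → D is preserved.
BE → C is preserved.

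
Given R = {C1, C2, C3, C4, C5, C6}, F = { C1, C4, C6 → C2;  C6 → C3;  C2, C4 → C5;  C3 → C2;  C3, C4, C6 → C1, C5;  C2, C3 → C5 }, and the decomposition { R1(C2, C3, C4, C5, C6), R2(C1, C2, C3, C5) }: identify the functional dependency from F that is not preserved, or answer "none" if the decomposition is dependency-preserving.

Check C3, C4, C6 → C1, C5: no single fragment contains all of {C1, C3, C4, C5, C6}, and the restricted closure of {C3, C4, C6} across the fragments never reaches {C1, C5}.
C1, C4, C6 → C2 is preserved.
C6 → C3 is preserved.
C2, C4 → C5 is preserved.
C3 → C2 is preserved.
C2, C3 → C5 is preserved.

C3, C4, C6 → C1, C5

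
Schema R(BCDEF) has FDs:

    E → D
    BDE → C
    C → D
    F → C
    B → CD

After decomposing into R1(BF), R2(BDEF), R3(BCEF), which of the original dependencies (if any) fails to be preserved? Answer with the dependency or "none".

Check C → D: no single fragment contains all of {CD}, and the restricted closure of {C} across the fragments never reaches {D}.
E → D is preserved.
BDE → C is preserved.
F → C is preserved.
B → CD is preserved.

C → D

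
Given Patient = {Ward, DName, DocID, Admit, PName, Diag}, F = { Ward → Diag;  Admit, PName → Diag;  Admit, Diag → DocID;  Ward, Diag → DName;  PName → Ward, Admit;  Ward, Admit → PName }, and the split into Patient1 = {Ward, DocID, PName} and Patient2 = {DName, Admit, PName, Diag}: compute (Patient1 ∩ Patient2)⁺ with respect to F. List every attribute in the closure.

Patient1 ∩ Patient2 = {PName}.
PName → Ward, Admit applies, adding Ward, Admit
Ward → Diag applies, adding Diag
Admit, Diag → DocID applies, adding DocID
Ward, Diag → DName applies, adding DName
Closure: {Ward, DName, DocID, Admit, PName, Diag}.

Ward, DName, DocID, Admit, PName, Diag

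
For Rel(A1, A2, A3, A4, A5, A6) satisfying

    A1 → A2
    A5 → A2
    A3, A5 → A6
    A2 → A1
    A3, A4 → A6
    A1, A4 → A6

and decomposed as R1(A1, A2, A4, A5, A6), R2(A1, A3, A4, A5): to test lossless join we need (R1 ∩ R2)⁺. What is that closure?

A1, A2, A4, A5, A6

R1 ∩ R2 = {A1, A4, A5}.
A1 → A2 applies, adding A2
A1, A4 → A6 applies, adding A6
Closure: {A1, A2, A4, A5, A6}.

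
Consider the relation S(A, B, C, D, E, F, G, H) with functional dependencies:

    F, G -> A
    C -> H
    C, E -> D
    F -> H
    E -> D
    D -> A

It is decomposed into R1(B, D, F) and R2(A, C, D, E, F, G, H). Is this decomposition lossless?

No

Common attributes: R1 ∩ R2 = {D, F}.
Closure of {D, F}: F → H applies, adding H; D → A applies, adding A. So (D, F)⁺ = {A, D, F, H}.
The closure contains neither all of R1 = {B, D, F} nor all of R2 = {A, C, D, E, F, G, H}, so the common attributes are not a superkey of either fragment. The join is lossy.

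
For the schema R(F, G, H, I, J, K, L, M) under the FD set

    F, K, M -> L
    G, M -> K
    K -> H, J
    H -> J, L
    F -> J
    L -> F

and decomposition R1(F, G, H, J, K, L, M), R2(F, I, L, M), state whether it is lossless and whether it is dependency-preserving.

lossy but dependency-preserving

Lossless test: (F, L, M)⁺ = {F, J, L, M}, which is a superkey of neither fragment — lossy.
Dependency preservation: every FD's attributes lie within a single fragment, so each can be enforced locally — preserved.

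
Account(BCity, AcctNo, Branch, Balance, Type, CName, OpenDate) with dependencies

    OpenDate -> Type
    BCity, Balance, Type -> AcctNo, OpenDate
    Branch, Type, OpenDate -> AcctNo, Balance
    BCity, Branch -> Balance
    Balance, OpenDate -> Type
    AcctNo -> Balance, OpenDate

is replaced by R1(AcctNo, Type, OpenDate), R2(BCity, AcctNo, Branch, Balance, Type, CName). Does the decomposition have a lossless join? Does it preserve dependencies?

lossless but not dependency-preserving

Lossless test: (AcctNo, Type)⁺ = {AcctNo, Balance, Type, OpenDate}, which contains all of one fragment — lossless.
Dependency preservation: the restricted closure of {Branch, Type, OpenDate} across the fragments never reaches {AcctNo, Balance}, so Branch, Type, OpenDate → AcctNo, Balance cannot be enforced without a join — not preserved.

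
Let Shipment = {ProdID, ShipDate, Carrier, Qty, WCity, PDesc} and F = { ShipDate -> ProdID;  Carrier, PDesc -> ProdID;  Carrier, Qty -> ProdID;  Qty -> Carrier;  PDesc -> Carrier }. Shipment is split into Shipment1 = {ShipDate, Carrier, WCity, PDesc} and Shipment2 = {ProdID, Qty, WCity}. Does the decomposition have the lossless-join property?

No

Common attributes: Shipment1 ∩ Shipment2 = {WCity}.
No dependency enlarges {WCity}, so (WCity)⁺ = {WCity}.
The closure contains neither all of Shipment1 = {ShipDate, Carrier, WCity, PDesc} nor all of Shipment2 = {ProdID, Qty, WCity}, so the common attributes are not a superkey of either fragment. The join is lossy.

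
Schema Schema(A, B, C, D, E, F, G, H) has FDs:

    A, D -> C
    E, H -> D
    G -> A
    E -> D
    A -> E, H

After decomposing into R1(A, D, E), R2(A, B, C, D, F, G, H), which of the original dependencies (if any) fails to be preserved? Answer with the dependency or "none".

A, D → C lies within R2.
E, H → D: restricted closure across fragments reaches D.
G → A lies within R2.
E → D lies within R1.
A → E, H: restricted closure across fragments reaches E, H.
Every dependency is enforceable on the fragments, so the decomposition is dependency-preserving.

none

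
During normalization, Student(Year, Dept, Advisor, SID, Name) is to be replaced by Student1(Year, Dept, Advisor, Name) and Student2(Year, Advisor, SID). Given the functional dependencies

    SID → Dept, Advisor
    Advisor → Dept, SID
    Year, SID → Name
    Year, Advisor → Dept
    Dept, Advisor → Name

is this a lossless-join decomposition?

Common attributes: Student1 ∩ Student2 = {Year, Advisor}.
Closure of {Year, Advisor}: Advisor → Dept, SID applies, adding Dept, SID; Year, SID → Name applies, adding Name. So (Year, Advisor)⁺ = {Year, Dept, Advisor, SID, Name}.
This closure contains every attribute of Student1, so Student1 ∩ Student2 → Student1. The join is lossless.

Yes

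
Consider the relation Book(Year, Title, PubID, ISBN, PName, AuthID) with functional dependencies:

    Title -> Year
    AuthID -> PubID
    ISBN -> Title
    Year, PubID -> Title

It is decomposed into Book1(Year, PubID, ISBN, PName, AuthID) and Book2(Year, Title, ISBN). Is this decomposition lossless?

Yes

Common attributes: Book1 ∩ Book2 = {Year, ISBN}.
Closure of {Year, ISBN}: ISBN → Title applies, adding Title. So (Year, ISBN)⁺ = {Year, Title, ISBN}.
This closure contains every attribute of Book2, so Book1 ∩ Book2 → Book2. The join is lossless.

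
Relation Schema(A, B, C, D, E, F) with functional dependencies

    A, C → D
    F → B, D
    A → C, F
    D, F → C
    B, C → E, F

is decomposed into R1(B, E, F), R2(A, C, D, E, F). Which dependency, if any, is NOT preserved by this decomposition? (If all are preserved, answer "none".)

B, C → E, F

Check B, C → E, F: no single fragment contains all of {B, C, E, F}, and the restricted closure of {B, C} across the fragments never reaches {E, F}.
A, C → D is preserved.
F → B, D is preserved.
A → C, F is preserved.
D, F → C is preserved.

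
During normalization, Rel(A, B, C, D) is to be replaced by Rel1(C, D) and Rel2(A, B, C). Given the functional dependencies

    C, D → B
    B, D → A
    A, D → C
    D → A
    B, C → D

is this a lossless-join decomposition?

Common attributes: Rel1 ∩ Rel2 = {C}.
No dependency enlarges {C}, so (C)⁺ = {C}.
The closure contains neither all of Rel1 = {C, D} nor all of Rel2 = {A, B, C}, so the common attributes are not a superkey of either fragment. The join is lossy.

No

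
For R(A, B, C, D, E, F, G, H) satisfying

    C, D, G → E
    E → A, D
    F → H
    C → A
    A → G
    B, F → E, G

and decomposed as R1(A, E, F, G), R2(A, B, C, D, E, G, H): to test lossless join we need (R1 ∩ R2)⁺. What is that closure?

R1 ∩ R2 = {A, E, G}.
E → A, D applies, adding D
Closure: {A, D, E, G}.

A, D, E, G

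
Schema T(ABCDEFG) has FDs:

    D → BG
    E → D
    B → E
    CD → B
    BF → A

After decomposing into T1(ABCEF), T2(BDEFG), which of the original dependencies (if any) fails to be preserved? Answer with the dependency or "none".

D → BG lies within T2.
E → D lies within T2.
B → E lies within T1.
CD → B: restricted closure across fragments reaches B.
BF → A lies within T1.
Every dependency is enforceable on the fragments, so the decomposition is dependency-preserving.

none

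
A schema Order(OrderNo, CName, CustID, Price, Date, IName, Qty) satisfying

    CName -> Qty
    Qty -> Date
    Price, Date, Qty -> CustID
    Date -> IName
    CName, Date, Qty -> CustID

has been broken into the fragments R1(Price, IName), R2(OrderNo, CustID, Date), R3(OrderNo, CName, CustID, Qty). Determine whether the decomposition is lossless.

Chase test. Columns are OrderNo, CName, CustID, Price, Date, IName, Qty; row i has aⱼ where attribute j ∈ Ri, else bᵢⱼ.
Initial tableau (one row per fragment):
  row 1: b11 b12 b13 a4 b15 a6 b17
  row 2: a1 b22 a3 b24 a5 b26 b27
  row 3: a1 a2 a3 b34 b35 b36 a7
No row becomes fully distinguished — the join is lossy.

No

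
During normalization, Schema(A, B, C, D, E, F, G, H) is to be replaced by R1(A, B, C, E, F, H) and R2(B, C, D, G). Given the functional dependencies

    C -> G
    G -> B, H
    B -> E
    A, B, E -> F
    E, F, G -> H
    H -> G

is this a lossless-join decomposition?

Common attributes: R1 ∩ R2 = {B, C}.
Closure of {B, C}: C → G applies, adding G; G → B, H applies, adding H; B → E applies, adding E. So (B, C)⁺ = {B, C, E, G, H}.
The closure contains neither all of R1 = {A, B, C, E, F, H} nor all of R2 = {B, C, D, G}, so the common attributes are not a superkey of either fragment. The join is lossy.

No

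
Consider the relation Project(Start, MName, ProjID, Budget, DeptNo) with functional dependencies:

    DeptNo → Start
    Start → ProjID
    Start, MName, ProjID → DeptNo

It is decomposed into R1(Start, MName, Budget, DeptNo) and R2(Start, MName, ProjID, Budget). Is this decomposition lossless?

Yes

Common attributes: R1 ∩ R2 = {Start, MName, Budget}.
Closure of {Start, MName, Budget}: Start → ProjID applies, adding ProjID; Start, MName, ProjID → DeptNo applies, adding DeptNo. So (Start, MName, Budget)⁺ = {Start, MName, ProjID, Budget, DeptNo}.
This closure contains every attribute of R1, so R1 ∩ R2 → R1. The join is lossless.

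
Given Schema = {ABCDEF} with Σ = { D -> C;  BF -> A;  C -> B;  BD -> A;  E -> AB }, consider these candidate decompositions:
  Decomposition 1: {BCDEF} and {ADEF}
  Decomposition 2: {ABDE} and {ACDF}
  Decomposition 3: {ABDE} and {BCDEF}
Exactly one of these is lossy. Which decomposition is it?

Decomposition 1: common = {DEF}, closure = {ABCDEF} → lossless.
Decomposition 2: common = {AD}, closure = {ABCD} → lossy.
Decomposition 3: common = {BDE}, closure = {ABCDE} → lossless.

Decomposition 2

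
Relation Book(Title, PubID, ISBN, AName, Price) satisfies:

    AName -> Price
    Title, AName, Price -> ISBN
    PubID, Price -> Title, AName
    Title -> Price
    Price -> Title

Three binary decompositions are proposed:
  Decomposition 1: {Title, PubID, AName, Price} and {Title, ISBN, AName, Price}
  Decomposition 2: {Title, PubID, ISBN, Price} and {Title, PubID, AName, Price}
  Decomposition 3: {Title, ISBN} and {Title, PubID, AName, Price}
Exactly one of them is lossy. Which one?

Decomposition 3

Decomposition 1: common = {Title, AName, Price}, closure = {Title, ISBN, AName, Price} → lossless.
Decomposition 2: common = {Title, PubID, Price}, closure = {Title, PubID, ISBN, AName, Price} → lossless.
Decomposition 3: common = {Title}, closure = {Title, Price} → lossy.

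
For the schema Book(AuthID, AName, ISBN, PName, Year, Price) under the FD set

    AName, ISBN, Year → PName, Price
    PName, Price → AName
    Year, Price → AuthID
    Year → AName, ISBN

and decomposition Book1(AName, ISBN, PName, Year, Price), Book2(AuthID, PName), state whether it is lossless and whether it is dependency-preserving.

lossy and not dependency-preserving

Lossless test: (PName)⁺ = {PName}, which is a superkey of neither fragment — lossy.
Dependency preservation: the restricted closure of {Year, Price} across the fragments never reaches {AuthID}, so Year, Price → AuthID cannot be enforced without a join — not preserved.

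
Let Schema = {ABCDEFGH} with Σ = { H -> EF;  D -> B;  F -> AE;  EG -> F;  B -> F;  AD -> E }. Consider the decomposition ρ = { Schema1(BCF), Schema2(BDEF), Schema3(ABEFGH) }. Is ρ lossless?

No

Chase test. Columns are ABCDEFGH; row i has aⱼ where attribute j ∈ Schemai, else bᵢⱼ.
Initial tableau (one row per fragment):
  row 1: b11 a2 a3 b14 b15 a6 b17 b18
  row 2: b21 a2 b23 a4 a5 a6 b27 b28
  row 3: a1 a2 b33 b34 a5 a6 a7 a8
Rows 1 and 2 agree on F; apply F→AE and equate their AE entries.
Rows 1 and 3 agree on F; apply F→AE and equate their AE entries.
No row becomes fully distinguished — the join is lossy.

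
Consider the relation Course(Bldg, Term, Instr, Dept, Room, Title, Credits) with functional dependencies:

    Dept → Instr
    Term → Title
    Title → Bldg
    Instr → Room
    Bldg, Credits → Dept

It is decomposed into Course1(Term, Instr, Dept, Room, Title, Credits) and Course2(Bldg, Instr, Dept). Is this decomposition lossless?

Common attributes: Course1 ∩ Course2 = {Instr, Dept}.
Closure of {Instr, Dept}: Instr → Room applies, adding Room. So (Instr, Dept)⁺ = {Instr, Dept, Room}.
The closure contains neither all of Course1 = {Term, Instr, Dept, Room, Title, Credits} nor all of Course2 = {Bldg, Instr, Dept}, so the common attributes are not a superkey of either fragment. The join is lossy.

No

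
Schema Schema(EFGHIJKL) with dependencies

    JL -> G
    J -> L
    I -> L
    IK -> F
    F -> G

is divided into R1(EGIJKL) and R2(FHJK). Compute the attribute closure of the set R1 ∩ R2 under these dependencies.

R1 ∩ R2 = {JK}.
J → L applies, adding L
JL → G applies, adding G
Closure: {GJKL}.

GJKL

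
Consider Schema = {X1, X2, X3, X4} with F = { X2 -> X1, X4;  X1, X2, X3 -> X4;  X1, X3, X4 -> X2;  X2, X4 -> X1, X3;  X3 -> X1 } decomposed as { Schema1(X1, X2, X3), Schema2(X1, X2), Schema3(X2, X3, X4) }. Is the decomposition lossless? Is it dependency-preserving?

lossless and dependency-preserving

Lossless test (chase): Rows 1 and 2 agree on X2; apply X2→X1, X4 and equate their X1, X4 entries. Rows 1 and 3 agree on X2; apply X2→X1, X4 and equate their X1, X4 entries. Rows 1 and 2 agree on X2, X4; apply X2, X4→X1, X3 and equate their X1, X3 entries. Row 1 is now all distinguished symbols — the join is lossless.
Dependency preservation: X2 → X1, X4; X1, X2, X3 → X4; X1, X3, X4 → X2; X2, X4 → X1, X3 are not contained in any single fragment, but the restricted closure of each left-hand side across the fragments still reaches the right-hand side; the remaining FDs each lie inside some fragment. All dependencies are preserved.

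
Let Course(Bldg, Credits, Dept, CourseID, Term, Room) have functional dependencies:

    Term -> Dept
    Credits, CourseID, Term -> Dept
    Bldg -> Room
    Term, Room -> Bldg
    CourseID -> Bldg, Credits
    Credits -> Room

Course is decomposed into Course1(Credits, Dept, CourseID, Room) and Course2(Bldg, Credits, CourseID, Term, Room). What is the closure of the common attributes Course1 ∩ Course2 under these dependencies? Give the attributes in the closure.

Bldg, Credits, CourseID, Room

Course1 ∩ Course2 = {Credits, CourseID, Room}.
CourseID → Bldg, Credits applies, adding Bldg
Closure: {Bldg, Credits, CourseID, Room}.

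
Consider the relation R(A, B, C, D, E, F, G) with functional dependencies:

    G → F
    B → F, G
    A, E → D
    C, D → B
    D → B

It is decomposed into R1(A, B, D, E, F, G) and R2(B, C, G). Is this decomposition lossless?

No

Common attributes: R1 ∩ R2 = {B, G}.
Closure of {B, G}: G → F applies, adding F. So (B, G)⁺ = {B, F, G}.
The closure contains neither all of R1 = {A, B, D, E, F, G} nor all of R2 = {B, C, G}, so the common attributes are not a superkey of either fragment. The join is lossy.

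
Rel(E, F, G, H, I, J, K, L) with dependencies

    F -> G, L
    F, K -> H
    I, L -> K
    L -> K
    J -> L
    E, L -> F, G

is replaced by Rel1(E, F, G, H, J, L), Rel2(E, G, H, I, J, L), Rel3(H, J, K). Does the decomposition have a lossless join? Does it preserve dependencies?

lossless but not dependency-preserving

Lossless test (chase): Rows 1 and 2 agree on L; apply L→K and equate their K entries. Rows 1 and 3 agree on J; apply J→L and equate their L entries. Rows 1 and 2 agree on E, L; apply E, L→F, G and equate their F, G entries. Rows 1 and 3 agree on L; apply L→K and equate their K entries. Row 2 is now all distinguished symbols — the join is lossless.
Dependency preservation: the restricted closure of {I, L} across the fragments never reaches {K}, so I, L → K cannot be enforced without a join — not preserved.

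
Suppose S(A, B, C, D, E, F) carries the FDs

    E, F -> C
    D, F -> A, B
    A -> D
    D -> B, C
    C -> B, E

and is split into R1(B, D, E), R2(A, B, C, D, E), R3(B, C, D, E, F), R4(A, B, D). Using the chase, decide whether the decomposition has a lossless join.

Chase test. Columns are A, B, C, D, E, F; row i has aⱼ where attribute j ∈ Ri, else bᵢⱼ.
Initial tableau (one row per fragment):
  row 1: b11 a2 b13 a4 a5 b16
  row 2: a1 a2 a3 a4 a5 b26
  row 3: b31 a2 a3 a4 a5 a6
  row 4: a1 a2 b43 a4 b45 b46
Rows 1 and 2 agree on D; apply D→B, C and equate their B, C entries.
Rows 1 and 4 agree on D; apply D→B, C and equate their B, C entries.
Rows 1 and 4 agree on C; apply C→B, E and equate their B, E entries.
No row becomes fully distinguished — the join is lossy.

No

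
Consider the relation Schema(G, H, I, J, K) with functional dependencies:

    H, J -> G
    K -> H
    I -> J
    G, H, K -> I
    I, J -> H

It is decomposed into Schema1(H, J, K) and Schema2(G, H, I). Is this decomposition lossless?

Common attributes: Schema1 ∩ Schema2 = {H}.
No dependency enlarges {H}, so (H)⁺ = {H}.
The closure contains neither all of Schema1 = {H, J, K} nor all of Schema2 = {G, H, I}, so the common attributes are not a superkey of either fragment. The join is lossy.

No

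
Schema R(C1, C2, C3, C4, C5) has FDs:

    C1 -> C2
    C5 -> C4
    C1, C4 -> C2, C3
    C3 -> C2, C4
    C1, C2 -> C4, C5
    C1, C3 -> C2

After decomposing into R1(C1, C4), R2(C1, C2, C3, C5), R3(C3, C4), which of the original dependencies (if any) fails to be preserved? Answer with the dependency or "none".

C5 -> C4

Check C5 → C4: no single fragment contains all of {C4, C5}, and the restricted closure of {C5} across the fragments never reaches {C4}.
C1 → C2 is preserved.
C1, C4 → C2, C3 is preserved.
C3 → C2, C4 is preserved.
C1, C2 → C4, C5 is preserved.
C1, C3 → C2 is preserved.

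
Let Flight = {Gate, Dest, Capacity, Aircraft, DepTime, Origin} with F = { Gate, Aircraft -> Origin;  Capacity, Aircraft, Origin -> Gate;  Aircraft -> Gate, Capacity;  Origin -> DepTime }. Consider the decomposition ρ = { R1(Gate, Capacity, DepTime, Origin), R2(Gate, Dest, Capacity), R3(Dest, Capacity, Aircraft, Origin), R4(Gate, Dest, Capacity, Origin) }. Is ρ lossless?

Chase test. Columns are Gate, Dest, Capacity, Aircraft, DepTime, Origin; row i has aⱼ where attribute j ∈ Ri, else bᵢⱼ.
Initial tableau (one row per fragment):
  row 1: a1 b12 a3 b14 a5 a6
  row 2: a1 a2 a3 b24 b25 b26
  row 3: b31 a2 a3 a4 b35 a6
  row 4: a1 a2 a3 b44 b45 a6
Rows 1 and 3 agree on Origin; apply Origin→DepTime and equate their DepTime entries.
Rows 1 and 4 agree on Origin; apply Origin→DepTime and equate their DepTime entries.
No row becomes fully distinguished — the join is lossy.

No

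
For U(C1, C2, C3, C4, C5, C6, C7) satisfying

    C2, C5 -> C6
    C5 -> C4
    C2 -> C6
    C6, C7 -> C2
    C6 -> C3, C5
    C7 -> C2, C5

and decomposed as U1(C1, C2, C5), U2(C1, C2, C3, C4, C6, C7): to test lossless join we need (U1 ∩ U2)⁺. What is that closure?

C1, C2, C3, C4, C5, C6

U1 ∩ U2 = {C1, C2}.
C2 → C6 applies, adding C6
C6 → C3, C5 applies, adding C3, C5
C5 → C4 applies, adding C4
Closure: {C1, C2, C3, C4, C5, C6}.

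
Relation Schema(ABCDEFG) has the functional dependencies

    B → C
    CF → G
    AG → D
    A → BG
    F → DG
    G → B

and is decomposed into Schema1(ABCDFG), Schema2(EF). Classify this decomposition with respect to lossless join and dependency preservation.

Lossless test: (F)⁺ = {BCDFG}, which is a superkey of neither fragment — lossy.
Dependency preservation: every FD's attributes lie within a single fragment, so each can be enforced locally — preserved.

lossy but dependency-preserving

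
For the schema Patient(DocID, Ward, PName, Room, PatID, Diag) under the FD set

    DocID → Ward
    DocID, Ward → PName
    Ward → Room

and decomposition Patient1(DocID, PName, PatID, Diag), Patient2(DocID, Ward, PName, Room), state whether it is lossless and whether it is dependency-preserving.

Lossless test: (DocID, PName)⁺ = {DocID, Ward, PName, Room}, which contains all of one fragment — lossless.
Dependency preservation: every FD's attributes lie within a single fragment, so each can be enforced locally — preserved.

lossless and dependency-preserving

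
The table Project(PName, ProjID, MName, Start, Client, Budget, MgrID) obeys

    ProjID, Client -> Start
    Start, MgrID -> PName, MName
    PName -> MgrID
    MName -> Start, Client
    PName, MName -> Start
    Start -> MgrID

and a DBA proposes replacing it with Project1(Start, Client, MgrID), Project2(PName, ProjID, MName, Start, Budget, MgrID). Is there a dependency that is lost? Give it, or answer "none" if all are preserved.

Check ProjID, Client → Start: no single fragment contains all of {ProjID, Start, Client}, and the restricted closure of {ProjID, Client} across the fragments never reaches {Start}.
Start, MgrID → PName, MName is preserved.
PName → MgrID is preserved.
MName → Start, Client is preserved.
PName, MName → Start is preserved.
Start → MgrID is preserved.

ProjID, Client -> Start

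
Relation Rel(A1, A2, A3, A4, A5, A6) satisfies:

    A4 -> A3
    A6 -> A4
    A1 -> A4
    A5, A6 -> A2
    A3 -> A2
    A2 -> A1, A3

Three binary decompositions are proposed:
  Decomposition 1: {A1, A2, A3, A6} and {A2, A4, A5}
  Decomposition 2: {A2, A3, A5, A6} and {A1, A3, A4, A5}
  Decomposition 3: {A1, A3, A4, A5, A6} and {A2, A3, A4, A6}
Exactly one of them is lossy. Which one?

Decomposition 1

Decomposition 1: common = {A2}, closure = {A1, A2, A3, A4} → lossy.
Decomposition 2: common = {A3, A5}, closure = {A1, A2, A3, A4, A5} → lossless.
Decomposition 3: common = {A3, A4, A6}, closure = {A1, A2, A3, A4, A6} → lossless.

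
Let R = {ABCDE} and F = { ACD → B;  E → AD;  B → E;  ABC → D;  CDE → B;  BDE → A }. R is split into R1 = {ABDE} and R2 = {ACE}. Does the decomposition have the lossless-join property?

No

Common attributes: R1 ∩ R2 = {AE}.
Closure of {AE}: E → AD applies, adding D. So (AE)⁺ = {ADE}.
The closure contains neither all of R1 = {ABDE} nor all of R2 = {ACE}, so the common attributes are not a superkey of either fragment. The join is lossy.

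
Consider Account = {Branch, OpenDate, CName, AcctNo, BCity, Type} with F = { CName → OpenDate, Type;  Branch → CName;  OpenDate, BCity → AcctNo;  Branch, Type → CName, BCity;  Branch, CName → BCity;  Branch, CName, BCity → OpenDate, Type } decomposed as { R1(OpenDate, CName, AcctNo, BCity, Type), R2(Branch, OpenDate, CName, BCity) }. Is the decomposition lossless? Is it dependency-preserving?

Lossless test: (OpenDate, CName, BCity)⁺ = {OpenDate, CName, AcctNo, BCity, Type}, which contains all of one fragment — lossless.
Dependency preservation: Branch, Type → CName, BCity; Branch, CName, BCity → OpenDate, Type are not contained in any single fragment, but the restricted closure of each left-hand side across the fragments still reaches the right-hand side; the remaining FDs each lie inside some fragment. All dependencies are preserved.

lossless and dependency-preserving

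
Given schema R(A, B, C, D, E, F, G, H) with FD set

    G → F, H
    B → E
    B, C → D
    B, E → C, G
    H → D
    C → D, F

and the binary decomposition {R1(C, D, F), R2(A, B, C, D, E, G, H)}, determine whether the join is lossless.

Common attributes: R1 ∩ R2 = {C, D}.
Closure of {C, D}: C → D, F applies, adding F. So (C, D)⁺ = {C, D, F}.
This closure contains every attribute of R1, so R1 ∩ R2 → R1. The join is lossless.

Yes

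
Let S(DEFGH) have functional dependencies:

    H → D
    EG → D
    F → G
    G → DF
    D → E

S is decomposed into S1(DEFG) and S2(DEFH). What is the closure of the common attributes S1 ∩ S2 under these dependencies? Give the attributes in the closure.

S1 ∩ S2 = {DEF}.
F → G applies, adding G
Closure: {DEFG}.

DEFG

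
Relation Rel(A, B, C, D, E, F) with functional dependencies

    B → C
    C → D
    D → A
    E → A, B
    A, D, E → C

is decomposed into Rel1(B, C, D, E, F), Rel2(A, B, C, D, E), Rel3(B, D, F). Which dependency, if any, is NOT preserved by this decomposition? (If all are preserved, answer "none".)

B → C lies within Rel1.
C → D lies within Rel1.
D → A lies within Rel2.
E → A, B lies within Rel2.
A, D, E → C lies within Rel2.
Every dependency is enforceable on the fragments, so the decomposition is dependency-preserving.

none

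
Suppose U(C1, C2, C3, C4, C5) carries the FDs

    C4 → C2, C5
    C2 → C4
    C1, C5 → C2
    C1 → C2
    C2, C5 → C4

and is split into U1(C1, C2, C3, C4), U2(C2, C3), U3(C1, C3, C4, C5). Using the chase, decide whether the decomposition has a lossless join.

Yes

Chase test. Columns are C1, C2, C3, C4, C5; row i has aⱼ where attribute j ∈ Ui, else bᵢⱼ.
Initial tableau (one row per fragment):
  row 1: a1 a2 a3 a4 b15
  row 2: b21 a2 a3 b24 b25
  row 3: a1 b32 a3 a4 a5
Rows 1 and 3 agree on C4; apply C4→C2, C5 and equate their C2, C5 entries.
Rows 1 and 2 agree on C2; apply C2→C4 and equate their C4 entries.
Rows 1 and 2 agree on C4; apply C4→C2, C5 and equate their C2, C5 entries.
Row 1 is now all distinguished symbols — the join is lossless.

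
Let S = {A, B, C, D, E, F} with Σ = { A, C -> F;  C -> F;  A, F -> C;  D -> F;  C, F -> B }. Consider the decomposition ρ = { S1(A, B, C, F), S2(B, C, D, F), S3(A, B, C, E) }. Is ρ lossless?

No

Chase test. Columns are A, B, C, D, E, F; row i has aⱼ where attribute j ∈ Si, else bᵢⱼ.
Initial tableau (one row per fragment):
  row 1: a1 a2 a3 b14 b15 a6
  row 2: b21 a2 a3 a4 b25 a6
  row 3: a1 a2 a3 b34 a5 b36
Rows 1 and 3 agree on A, C; apply A, C→F and equate their F entries.
No row becomes fully distinguished — the join is lossy.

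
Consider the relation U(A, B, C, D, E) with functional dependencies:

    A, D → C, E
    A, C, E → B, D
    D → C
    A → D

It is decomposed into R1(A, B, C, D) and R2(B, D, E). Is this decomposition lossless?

Common attributes: R1 ∩ R2 = {B, D}.
Closure of {B, D}: D → C applies, adding C. So (B, D)⁺ = {B, C, D}.
The closure contains neither all of R1 = {A, B, C, D} nor all of R2 = {B, D, E}, so the common attributes are not a superkey of either fragment. The join is lossy.

No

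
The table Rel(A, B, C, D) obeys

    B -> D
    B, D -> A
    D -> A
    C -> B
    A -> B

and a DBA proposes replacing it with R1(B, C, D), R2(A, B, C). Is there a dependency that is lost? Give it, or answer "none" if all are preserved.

none

B → D lies within R1.
B, D → A: restricted closure across fragments reaches A.
D → A: restricted closure across fragments reaches A.
C → B lies within R1.
A → B lies within R2.
Every dependency is enforceable on the fragments, so the decomposition is dependency-preserving.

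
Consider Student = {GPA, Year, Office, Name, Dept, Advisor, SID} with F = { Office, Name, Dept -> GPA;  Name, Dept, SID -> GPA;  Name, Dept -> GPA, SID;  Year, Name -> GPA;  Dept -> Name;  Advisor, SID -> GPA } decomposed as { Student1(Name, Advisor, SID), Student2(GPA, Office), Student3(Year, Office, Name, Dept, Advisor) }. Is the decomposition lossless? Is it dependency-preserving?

lossy and not dependency-preserving

Lossless test (chase): applying each FD to every pair of rows produces no changes in the tableau, so no row becomes fully distinguished — the join is lossy.
Dependency preservation: the restricted closure of {Office, Name, Dept} across the fragments never reaches {GPA}, so Office, Name, Dept → GPA cannot be enforced without a join — not preserved.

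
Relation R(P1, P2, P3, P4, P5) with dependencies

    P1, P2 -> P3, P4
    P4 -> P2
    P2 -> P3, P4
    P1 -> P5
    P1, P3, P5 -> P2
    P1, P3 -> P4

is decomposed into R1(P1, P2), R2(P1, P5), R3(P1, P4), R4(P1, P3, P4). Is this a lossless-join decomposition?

Chase test. Columns are P1, P2, P3, P4, P5; row i has aⱼ where attribute j ∈ Ri, else bᵢⱼ.
Initial tableau (one row per fragment):
  row 1: a1 a2 b13 b14 b15
  row 2: a1 b22 b23 b24 a5
  row 3: a1 b32 b33 a4 b35
  row 4: a1 b42 a3 a4 b45
Rows 3 and 4 agree on P4; apply P4→P2 and equate their P2 entries.
Rows 3 and 4 agree on P2; apply P2→P3, P4 and equate their P3, P4 entries.
Rows 1 and 2 agree on P1; apply P1→P5 and equate their P5 entries.
Rows 1 and 3 agree on P1; apply P1→P5 and equate their P5 entries.
Rows 1 and 4 agree on P1; apply P1→P5 and equate their P5 entries.
No row becomes fully distinguished — the join is lossy.

No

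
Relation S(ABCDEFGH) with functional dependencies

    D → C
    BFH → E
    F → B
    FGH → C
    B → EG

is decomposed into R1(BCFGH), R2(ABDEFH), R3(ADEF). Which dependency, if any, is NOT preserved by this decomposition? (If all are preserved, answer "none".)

D → C

Check D → C: no single fragment contains all of {CD}, and the restricted closure of {D} across the fragments never reaches {C}.
BFH → E is preserved.
F → B is preserved.
FGH → C is preserved.
B → EG is preserved.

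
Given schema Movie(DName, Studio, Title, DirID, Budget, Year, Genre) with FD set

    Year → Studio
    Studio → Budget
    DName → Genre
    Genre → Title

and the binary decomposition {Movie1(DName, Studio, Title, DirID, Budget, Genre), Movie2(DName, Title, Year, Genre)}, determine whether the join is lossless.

No

Common attributes: Movie1 ∩ Movie2 = {DName, Title, Genre}.
No dependency enlarges {DName, Title, Genre}, so (DName, Title, Genre)⁺ = {DName, Title, Genre}.
The closure contains neither all of Movie1 = {DName, Studio, Title, DirID, Budget, Genre} nor all of Movie2 = {DName, Title, Year, Genre}, so the common attributes are not a superkey of either fragment. The join is lossy.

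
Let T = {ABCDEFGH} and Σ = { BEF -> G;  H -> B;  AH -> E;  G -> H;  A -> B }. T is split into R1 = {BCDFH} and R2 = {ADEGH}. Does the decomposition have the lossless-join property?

No

Common attributes: R1 ∩ R2 = {DH}.
Closure of {DH}: H → B applies, adding B. So (DH)⁺ = {BDH}.
The closure contains neither all of R1 = {BCDFH} nor all of R2 = {ADEGH}, so the common attributes are not a superkey of either fragment. The join is lossy.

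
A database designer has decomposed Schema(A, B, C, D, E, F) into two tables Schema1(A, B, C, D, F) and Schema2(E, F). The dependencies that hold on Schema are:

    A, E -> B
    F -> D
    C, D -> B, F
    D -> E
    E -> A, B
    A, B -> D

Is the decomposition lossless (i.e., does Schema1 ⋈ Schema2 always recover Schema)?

Yes

Common attributes: Schema1 ∩ Schema2 = {F}.
Closure of {F}: F → D applies, adding D; D → E applies, adding E; E → A, B applies, adding A, B. So (F)⁺ = {A, B, D, E, F}.
This closure contains every attribute of Schema2, so Schema1 ∩ Schema2 → Schema2. The join is lossless.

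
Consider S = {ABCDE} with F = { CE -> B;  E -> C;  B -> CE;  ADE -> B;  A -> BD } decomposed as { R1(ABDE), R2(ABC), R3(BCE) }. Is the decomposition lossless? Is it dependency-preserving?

Lossless test (chase): Rows 1 and 3 agree on E; apply E→C and equate their C entries. Rows 1 and 2 agree on B; apply B→CE and equate their CE entries. Rows 1 and 2 agree on A; apply A→BD and equate their BD entries. Row 1 is now all distinguished symbols — the join is lossless.
Dependency preservation: every FD's attributes lie within a single fragment, so each can be enforced locally — preserved.

lossless and dependency-preserving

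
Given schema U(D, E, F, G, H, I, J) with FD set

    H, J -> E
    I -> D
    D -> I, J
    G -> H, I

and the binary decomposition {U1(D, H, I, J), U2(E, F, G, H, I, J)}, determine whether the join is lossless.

Common attributes: U1 ∩ U2 = {H, I, J}.
Closure of {H, I, J}: H, J → E applies, adding E; I → D applies, adding D. So (H, I, J)⁺ = {D, E, H, I, J}.
This closure contains every attribute of U1, so U1 ∩ U2 → U1. The join is lossless.

Yes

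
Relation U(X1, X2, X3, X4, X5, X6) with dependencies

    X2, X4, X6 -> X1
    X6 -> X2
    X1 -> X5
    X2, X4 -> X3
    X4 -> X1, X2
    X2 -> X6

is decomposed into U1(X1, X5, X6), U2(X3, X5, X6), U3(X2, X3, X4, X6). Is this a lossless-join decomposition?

No

Chase test. Columns are X1, X2, X3, X4, X5, X6; row i has aⱼ where attribute j ∈ Ui, else bᵢⱼ.
Initial tableau (one row per fragment):
  row 1: a1 b12 b13 b14 a5 a6
  row 2: b21 b22 a3 b24 a5 a6
  row 3: b31 a2 a3 a4 b35 a6
Rows 1 and 2 agree on X6; apply X6→X2 and equate their X2 entries.
Rows 1 and 3 agree on X6; apply X6→X2 and equate their X2 entries.
No row becomes fully distinguished — the join is lossy.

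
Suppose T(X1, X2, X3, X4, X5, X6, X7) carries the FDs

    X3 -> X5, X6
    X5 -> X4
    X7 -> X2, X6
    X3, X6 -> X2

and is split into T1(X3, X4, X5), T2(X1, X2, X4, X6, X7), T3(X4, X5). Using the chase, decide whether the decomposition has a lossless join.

Chase test. Columns are X1, X2, X3, X4, X5, X6, X7; row i has aⱼ where attribute j ∈ Ti, else bᵢⱼ.
Initial tableau (one row per fragment):
  row 1: b11 b12 a3 a4 a5 b16 b17
  row 2: a1 a2 b23 a4 b25 a6 a7
  row 3: b31 b32 b33 a4 a5 b36 b37
No row becomes fully distinguished — the join is lossy.

No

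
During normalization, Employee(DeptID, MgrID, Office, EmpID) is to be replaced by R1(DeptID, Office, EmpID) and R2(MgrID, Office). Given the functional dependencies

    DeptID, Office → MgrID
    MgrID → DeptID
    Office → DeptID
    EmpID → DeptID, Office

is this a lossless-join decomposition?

Yes

Common attributes: R1 ∩ R2 = {Office}.
Closure of {Office}: Office → DeptID applies, adding DeptID; DeptID, Office → MgrID applies, adding MgrID. So (Office)⁺ = {DeptID, MgrID, Office}.
This closure contains every attribute of R2, so R1 ∩ R2 → R2. The join is lossless.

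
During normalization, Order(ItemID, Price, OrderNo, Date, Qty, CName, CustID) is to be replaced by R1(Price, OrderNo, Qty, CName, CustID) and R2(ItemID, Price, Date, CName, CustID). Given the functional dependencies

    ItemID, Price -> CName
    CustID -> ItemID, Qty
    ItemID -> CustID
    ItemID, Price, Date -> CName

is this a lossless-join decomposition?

No

Common attributes: R1 ∩ R2 = {Price, CName, CustID}.
Closure of {Price, CName, CustID}: CustID → ItemID, Qty applies, adding ItemID, Qty. So (Price, CName, CustID)⁺ = {ItemID, Price, Qty, CName, CustID}.
The closure contains neither all of R1 = {Price, OrderNo, Qty, CName, CustID} nor all of R2 = {ItemID, Price, Date, CName, CustID}, so the common attributes are not a superkey of either fragment. The join is lossy.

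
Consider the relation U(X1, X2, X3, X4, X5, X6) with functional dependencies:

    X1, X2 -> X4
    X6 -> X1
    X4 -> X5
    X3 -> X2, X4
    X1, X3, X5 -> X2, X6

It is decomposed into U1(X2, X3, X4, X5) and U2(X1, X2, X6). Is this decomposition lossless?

No

Common attributes: U1 ∩ U2 = {X2}.
No dependency enlarges {X2}, so (X2)⁺ = {X2}.
The closure contains neither all of U1 = {X2, X3, X4, X5} nor all of U2 = {X1, X2, X6}, so the common attributes are not a superkey of either fragment. The join is lossy.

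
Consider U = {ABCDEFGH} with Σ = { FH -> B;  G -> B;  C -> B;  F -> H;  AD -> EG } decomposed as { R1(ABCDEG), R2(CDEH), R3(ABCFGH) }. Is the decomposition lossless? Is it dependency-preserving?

lossy but dependency-preserving

Lossless test (chase): Rows 1 and 2 agree on C; apply C→B and equate their B entries. No row becomes fully distinguished — the join is lossy.
Dependency preservation: every FD's attributes lie within a single fragment, so each can be enforced locally — preserved.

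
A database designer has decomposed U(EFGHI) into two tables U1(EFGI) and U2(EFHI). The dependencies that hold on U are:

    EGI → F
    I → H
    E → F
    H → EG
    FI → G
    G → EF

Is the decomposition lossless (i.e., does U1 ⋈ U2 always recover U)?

Common attributes: U1 ∩ U2 = {EFI}.
Closure of {EFI}: I → H applies, adding H; H → EG applies, adding G. So (EFI)⁺ = {EFGHI}.
This closure contains every attribute of U1, so U1 ∩ U2 → U1. The join is lossless.

Yes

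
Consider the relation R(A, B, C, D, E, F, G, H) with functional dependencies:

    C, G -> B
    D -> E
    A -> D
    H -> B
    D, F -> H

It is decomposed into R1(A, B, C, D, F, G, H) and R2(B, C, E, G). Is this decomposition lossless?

No

Common attributes: R1 ∩ R2 = {B, C, G}.
No dependency enlarges {B, C, G}, so (B, C, G)⁺ = {B, C, G}.
The closure contains neither all of R1 = {A, B, C, D, F, G, H} nor all of R2 = {B, C, E, G}, so the common attributes are not a superkey of either fragment. The join is lossy.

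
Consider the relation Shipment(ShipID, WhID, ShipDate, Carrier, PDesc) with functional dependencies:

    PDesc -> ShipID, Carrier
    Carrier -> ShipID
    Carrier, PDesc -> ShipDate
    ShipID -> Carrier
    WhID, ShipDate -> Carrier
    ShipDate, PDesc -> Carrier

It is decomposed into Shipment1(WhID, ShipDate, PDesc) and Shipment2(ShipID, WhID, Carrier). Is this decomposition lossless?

Common attributes: Shipment1 ∩ Shipment2 = {WhID}.
No dependency enlarges {WhID}, so (WhID)⁺ = {WhID}.
The closure contains neither all of Shipment1 = {WhID, ShipDate, PDesc} nor all of Shipment2 = {ShipID, WhID, Carrier}, so the common attributes are not a superkey of either fragment. The join is lossy.

No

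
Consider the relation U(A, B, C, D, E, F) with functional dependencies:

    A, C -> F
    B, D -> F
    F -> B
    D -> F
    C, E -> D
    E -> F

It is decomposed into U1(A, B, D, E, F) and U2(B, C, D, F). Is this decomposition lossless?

No

Common attributes: U1 ∩ U2 = {B, D, F}.
No dependency enlarges {B, D, F}, so (B, D, F)⁺ = {B, D, F}.
The closure contains neither all of U1 = {A, B, D, E, F} nor all of U2 = {B, C, D, F}, so the common attributes are not a superkey of either fragment. The join is lossy.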